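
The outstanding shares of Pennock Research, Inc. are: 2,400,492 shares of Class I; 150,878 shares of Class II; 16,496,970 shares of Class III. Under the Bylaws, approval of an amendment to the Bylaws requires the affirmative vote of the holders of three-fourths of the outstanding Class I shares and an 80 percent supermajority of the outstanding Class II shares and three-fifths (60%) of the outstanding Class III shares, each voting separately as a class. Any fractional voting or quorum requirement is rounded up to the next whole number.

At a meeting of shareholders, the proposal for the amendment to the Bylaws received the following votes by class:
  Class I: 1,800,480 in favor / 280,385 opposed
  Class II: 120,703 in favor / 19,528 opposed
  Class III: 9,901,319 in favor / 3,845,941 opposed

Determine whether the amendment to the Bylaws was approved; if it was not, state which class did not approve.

Class I: 3/4 of 2400492 = 1800369; 1,800,369 required, 1,800,480 in favor — approved.
Class II: 4/5 of 150878 = 120702.40, rounded up to 120703; 120,703 required, 120,703 in favor — approved.
Class III: 3/5 of 16496970 = 9898182; 9,898,182 required, 9,901,319 in favor — approved.

Approved — every class gave the required vote.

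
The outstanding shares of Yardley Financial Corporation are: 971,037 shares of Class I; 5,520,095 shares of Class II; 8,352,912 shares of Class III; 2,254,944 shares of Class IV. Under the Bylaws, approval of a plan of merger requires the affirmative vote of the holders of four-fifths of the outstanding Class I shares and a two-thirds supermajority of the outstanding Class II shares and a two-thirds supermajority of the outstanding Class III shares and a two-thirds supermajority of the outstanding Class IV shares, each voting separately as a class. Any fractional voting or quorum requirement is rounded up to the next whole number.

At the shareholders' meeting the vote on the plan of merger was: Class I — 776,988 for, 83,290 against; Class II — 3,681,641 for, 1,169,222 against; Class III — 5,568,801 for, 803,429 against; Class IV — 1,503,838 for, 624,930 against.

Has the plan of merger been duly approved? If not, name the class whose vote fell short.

Class I: 4/5 of 971037 = 776829.60, rounded up to 776830; 776,830 required, 776,988 in favor — approved.
Class II: 2/3 of 5520095 = 3680063.33, rounded up to 3680064; 3,680,064 required, 3,681,641 in favor — approved.
Class III: 2/3 of 8352912 = 5568608; 5,568,608 required, 5,568,801 in favor — approved.
Class IV: 2/3 of 2254944 = 1503296; 1,503,296 required, 1,503,838 in favor — approved.

Approved — every class gave the required vote.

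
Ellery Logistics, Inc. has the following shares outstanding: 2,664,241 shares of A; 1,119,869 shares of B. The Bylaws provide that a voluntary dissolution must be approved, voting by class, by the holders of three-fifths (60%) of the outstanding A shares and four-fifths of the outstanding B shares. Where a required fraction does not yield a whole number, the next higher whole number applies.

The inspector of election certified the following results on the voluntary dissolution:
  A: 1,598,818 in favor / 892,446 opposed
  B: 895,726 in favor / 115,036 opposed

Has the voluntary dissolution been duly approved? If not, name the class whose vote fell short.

A: 3/5 of 2664241 = 1598544.60, rounded up to 1598545; 1,598,545 required, 1,598,818 in favor — approved.
B: 4/5 of 1119869 = 895895.20, rounded up to 895896; 895,896 required, 895,726 in favor — not approved.

Not approved — the B shares did not give the required vote.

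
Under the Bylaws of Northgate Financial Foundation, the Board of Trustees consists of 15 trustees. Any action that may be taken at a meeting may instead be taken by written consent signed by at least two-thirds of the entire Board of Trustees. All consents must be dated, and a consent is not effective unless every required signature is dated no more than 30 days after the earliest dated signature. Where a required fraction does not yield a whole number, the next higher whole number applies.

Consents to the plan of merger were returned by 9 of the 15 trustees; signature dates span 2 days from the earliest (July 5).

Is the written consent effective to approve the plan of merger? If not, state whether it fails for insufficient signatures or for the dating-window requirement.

Not effective — insufficient signatures.

Signatures required: at least two-thirds of 15 — 2/3 of 15 = 10, so 10 needed; 9 signed. Insufficient.
Dating window: the latest signature is 2 days after the earliest; the limit is 30 days. Within the window.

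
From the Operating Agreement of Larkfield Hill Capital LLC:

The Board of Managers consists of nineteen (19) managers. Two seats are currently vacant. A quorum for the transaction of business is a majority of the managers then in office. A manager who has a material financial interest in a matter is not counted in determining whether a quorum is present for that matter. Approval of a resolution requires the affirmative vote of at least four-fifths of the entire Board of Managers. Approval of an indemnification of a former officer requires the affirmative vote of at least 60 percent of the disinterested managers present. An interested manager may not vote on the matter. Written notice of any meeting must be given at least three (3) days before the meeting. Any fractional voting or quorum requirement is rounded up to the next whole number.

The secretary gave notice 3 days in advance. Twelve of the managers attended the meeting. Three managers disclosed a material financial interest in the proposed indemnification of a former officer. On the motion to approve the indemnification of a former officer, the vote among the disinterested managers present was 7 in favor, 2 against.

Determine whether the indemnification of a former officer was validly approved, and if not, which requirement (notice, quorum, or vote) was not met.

Notice: 3 days given; 3 required (3 ≥ 3). Satisfied.
Quorum: 12 present, but the 3 interested managers do not count, leaving 9. Quorum is 9. Satisfied.
Vote: the indemnification of a former officer requires three-fifths of the disinterested managers present (12 − 3 = 9). 3/5 of 9 = 5.40, rounded up to 6, so 6 affirmative votes are needed; 7 voted in favor. Satisfied.

Valid — all requirements satisfied.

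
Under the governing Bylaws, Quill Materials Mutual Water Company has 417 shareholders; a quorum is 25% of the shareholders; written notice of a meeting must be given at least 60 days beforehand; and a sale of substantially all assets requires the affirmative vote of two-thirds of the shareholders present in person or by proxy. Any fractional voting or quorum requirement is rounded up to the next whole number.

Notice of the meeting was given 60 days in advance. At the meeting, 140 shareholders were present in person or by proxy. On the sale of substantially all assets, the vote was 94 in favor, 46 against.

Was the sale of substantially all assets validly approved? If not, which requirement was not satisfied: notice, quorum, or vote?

Valid — all requirements satisfied.

Notice: 60 days given; 60 required. Satisfied.
Quorum: 25% of 417 = 104.25, rounded up to 105; 140 present. Satisfied.
Vote: requires two-thirds of those present (140); 2/3 of 140 = 93.33, rounded up to 94, so 94 needed; 94 in favor. Satisfied.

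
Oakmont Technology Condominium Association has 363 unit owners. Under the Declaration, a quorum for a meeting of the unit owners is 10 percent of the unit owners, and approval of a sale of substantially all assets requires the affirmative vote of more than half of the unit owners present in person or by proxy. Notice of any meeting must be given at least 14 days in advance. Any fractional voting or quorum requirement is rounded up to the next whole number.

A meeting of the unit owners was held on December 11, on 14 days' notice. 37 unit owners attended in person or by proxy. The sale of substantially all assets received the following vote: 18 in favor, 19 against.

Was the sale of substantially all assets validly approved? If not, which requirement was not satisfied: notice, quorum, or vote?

Notice: 14 days given; 14 required. Satisfied.
Quorum: 10% of 363 = 36.30, rounded up to 37; 37 present. Satisfied.
Vote: requires a majority of those present (37); a majority of 37 is 19, so 19 needed; 18 in favor. Not satisfied.

Invalid — vote requirement not satisfied.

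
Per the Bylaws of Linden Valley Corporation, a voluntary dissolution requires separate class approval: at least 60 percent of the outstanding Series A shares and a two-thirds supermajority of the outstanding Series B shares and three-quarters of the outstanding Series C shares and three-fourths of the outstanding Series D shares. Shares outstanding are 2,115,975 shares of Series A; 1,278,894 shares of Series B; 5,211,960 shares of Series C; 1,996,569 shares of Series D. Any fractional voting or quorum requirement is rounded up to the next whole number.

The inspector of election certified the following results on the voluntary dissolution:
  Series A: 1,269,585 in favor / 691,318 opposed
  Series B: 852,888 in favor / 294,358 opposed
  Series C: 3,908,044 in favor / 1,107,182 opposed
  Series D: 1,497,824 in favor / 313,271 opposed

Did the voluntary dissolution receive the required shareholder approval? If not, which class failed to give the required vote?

Not approved — the Series C shares did not give the required vote.

Series A: 3/5 of 2115975 = 1269585; 1,269,585 required, 1,269,585 in favor — approved.
Series B: 2/3 of 1278894 = 852596; 852,596 required, 852,888 in favor — approved.
Series C: 3/4 of 5211960 = 3908970; 3,908,970 required, 3,908,044 in favor — not approved.
Series D: 3/4 of 1996569 = 1497426.75, rounded up to 1497427; 1,497,427 required, 1,497,824 in favor — approved.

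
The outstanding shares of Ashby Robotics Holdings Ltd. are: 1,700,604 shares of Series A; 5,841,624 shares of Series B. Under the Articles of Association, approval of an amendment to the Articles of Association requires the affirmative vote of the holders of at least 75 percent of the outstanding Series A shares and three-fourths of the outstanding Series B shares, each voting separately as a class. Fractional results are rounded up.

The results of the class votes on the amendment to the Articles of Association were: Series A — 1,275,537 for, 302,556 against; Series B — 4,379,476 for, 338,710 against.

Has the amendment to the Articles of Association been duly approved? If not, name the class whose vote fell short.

Not approved — the Series B shares did not give the required vote.

Series A: 3/4 of 1700604 = 1275453; 1,275,453 required, 1,275,537 in favor — approved.
Series B: 3/4 of 5841624 = 4381218; 4,381,218 required, 4,379,476 in favor — not approved.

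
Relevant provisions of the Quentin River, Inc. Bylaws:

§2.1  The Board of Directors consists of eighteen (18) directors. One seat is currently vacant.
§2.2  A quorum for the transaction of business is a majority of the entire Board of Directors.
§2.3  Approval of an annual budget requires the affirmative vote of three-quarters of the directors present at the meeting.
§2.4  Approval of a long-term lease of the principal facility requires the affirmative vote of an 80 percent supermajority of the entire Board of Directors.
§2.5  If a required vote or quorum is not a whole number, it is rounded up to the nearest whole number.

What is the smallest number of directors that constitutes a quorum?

10

A majority of 18 is 10.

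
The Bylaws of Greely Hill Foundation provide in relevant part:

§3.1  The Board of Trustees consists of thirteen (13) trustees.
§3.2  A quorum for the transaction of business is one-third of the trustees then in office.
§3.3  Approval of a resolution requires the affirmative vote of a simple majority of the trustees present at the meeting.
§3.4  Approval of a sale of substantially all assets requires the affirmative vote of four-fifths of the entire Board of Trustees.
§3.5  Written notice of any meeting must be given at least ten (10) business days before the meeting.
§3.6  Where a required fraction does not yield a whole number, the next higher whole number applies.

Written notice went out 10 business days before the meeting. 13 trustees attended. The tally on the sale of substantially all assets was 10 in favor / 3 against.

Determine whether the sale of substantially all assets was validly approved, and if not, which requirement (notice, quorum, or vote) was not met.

Invalid — vote requirement not satisfied.

Notice: 10 business days given; 10 required (10 ≥ 10). Satisfied.
Quorum: 13 present; quorum is 5. Satisfied.
Vote: the sale of substantially all assets requires four-fifths of the entire Board of Trustees (13). 4/5 of 13 = 10.40, rounded up to 11, so 11 affirmative votes are needed; 10 voted in favor. Not satisfied.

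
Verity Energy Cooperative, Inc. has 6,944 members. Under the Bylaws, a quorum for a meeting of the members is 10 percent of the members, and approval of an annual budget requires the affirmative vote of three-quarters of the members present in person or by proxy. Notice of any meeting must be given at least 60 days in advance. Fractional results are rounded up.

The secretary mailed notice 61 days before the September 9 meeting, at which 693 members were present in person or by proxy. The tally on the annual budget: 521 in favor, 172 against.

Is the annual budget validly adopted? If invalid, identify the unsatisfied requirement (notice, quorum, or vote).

Invalid — quorum requirement not satisfied.

Notice: 61 days given; 60 required. Satisfied.
Quorum: 10% of 6,944 = 694.40, rounded up to 695; 693 present. Not satisfied.
Vote: requires three-fourths of those present (693); 3/4 of 693 = 519.75, rounded up to 520, so 520 needed; 521 in favor. Satisfied.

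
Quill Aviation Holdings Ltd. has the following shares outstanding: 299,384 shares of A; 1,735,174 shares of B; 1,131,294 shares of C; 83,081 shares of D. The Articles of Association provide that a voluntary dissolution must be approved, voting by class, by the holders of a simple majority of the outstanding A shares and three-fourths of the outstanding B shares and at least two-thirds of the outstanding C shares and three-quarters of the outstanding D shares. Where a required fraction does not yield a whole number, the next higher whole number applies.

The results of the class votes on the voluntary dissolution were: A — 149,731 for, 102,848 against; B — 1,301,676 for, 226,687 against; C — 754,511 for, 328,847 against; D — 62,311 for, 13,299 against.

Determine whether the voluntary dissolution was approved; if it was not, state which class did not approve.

Approved — every class gave the required vote.

A: a majority of 299384 is 149693; 149,693 required, 149,731 in favor — approved.
B: 3/4 of 1735174 = 1301380.50, rounded up to 1301381; 1,301,381 required, 1,301,676 in favor — approved.
C: 2/3 of 1131294 = 754196; 754,196 required, 754,511 in favor — approved.
D: 3/4 of 83081 = 62310.75, rounded up to 62311; 62,311 required, 62,311 in favor — approved.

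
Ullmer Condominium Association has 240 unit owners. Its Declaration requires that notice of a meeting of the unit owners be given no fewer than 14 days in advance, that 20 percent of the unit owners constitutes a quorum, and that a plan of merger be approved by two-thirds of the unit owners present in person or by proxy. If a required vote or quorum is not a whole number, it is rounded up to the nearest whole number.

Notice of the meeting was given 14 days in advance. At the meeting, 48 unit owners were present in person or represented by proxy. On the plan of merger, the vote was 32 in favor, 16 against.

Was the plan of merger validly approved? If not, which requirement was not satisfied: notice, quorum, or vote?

Valid — all requirements satisfied.

Notice: 14 days given; 14 required. Satisfied.
Quorum: 20% of 240 = 48; 48 present. Satisfied.
Vote: requires two-thirds of those present (48); 2/3 of 48 = 32, so 32 needed; 32 in favor. Satisfied.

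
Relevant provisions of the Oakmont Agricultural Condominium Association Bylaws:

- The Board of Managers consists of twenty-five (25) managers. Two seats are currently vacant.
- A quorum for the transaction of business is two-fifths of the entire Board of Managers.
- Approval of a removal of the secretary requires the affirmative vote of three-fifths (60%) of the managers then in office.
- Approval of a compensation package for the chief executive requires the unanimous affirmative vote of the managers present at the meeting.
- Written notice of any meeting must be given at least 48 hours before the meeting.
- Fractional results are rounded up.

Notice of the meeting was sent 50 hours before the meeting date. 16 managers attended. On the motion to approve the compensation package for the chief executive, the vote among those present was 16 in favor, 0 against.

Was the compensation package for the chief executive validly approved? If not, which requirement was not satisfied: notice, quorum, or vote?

Notice: 50 hours given; 48 required (50 ≥ 48). Satisfied.
Quorum: 16 present; quorum is 10. Satisfied.
Vote: the compensation package for the chief executive requires the unanimous vote of the managers present (16). Unanimous means all 16, so 16 affirmative votes are needed; 16 voted in favor. Satisfied.

Valid — all requirements satisfied.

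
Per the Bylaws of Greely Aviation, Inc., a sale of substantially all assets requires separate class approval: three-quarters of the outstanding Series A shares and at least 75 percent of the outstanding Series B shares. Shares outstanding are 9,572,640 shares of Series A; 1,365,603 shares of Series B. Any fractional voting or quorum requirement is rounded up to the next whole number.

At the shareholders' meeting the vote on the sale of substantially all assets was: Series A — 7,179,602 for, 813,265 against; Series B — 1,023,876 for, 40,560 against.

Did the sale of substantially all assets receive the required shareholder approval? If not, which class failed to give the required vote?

Not approved — the Series B shares did not give the required vote.

Series A: 3/4 of 9572640 = 7179480; 7,179,480 required, 7,179,602 in favor — approved.
Series B: 3/4 of 1365603 = 1024202.25, rounded up to 1024203; 1,024,203 required, 1,023,876 in favor — not approved.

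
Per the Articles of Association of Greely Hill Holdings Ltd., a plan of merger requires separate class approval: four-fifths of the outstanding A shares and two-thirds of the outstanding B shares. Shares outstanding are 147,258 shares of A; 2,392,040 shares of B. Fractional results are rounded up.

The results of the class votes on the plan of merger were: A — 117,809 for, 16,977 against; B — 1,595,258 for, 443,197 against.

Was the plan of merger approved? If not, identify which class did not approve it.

Approved — every class gave the required vote.

A: 4/5 of 147258 = 117806.40, rounded up to 117807; 117,807 required, 117,809 in favor — approved.
B: 2/3 of 2392040 = 1594693.33, rounded up to 1594694; 1,594,694 required, 1,595,258 in favor — approved.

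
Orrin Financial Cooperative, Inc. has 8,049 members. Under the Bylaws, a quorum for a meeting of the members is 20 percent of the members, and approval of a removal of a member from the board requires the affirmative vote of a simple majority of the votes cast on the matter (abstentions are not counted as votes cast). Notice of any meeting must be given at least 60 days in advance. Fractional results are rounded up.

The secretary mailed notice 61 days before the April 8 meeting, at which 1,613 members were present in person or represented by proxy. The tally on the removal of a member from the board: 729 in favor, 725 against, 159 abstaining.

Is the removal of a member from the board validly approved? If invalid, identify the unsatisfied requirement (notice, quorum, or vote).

Notice: 61 days given; 60 required. Satisfied.
Quorum: 20% of 8,049 = 1,609.80, rounded up to 1,610; 1,613 present. Satisfied.
Vote: requires a majority of the votes cast (1,613 − 159 abstaining = 1,454); a majority of 1454 is 728, so 728 needed; 729 in favor. Satisfied.

Valid — all requirements satisfied.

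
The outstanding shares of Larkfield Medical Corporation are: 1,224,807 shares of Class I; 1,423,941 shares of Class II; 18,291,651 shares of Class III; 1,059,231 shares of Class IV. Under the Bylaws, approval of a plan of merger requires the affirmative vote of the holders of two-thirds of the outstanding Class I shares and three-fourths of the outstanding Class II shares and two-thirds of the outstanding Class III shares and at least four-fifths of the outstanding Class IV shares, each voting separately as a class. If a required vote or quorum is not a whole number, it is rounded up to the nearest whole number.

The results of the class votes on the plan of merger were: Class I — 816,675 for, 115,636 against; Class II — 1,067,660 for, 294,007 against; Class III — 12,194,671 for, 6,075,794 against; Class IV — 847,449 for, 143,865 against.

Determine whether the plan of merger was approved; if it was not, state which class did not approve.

Not approved — the Class II shares did not give the required vote.

Class I: 2/3 of 1224807 = 816538; 816,538 required, 816,675 in favor — approved.
Class II: 3/4 of 1423941 = 1067955.75, rounded up to 1067956; 1,067,956 required, 1,067,660 in favor — not approved.
Class III: 2/3 of 18291651 = 12194434; 12,194,434 required, 12,194,671 in favor — approved.
Class IV: 4/5 of 1059231 = 847384.80, rounded up to 847385; 847,385 required, 847,449 in favor — approved.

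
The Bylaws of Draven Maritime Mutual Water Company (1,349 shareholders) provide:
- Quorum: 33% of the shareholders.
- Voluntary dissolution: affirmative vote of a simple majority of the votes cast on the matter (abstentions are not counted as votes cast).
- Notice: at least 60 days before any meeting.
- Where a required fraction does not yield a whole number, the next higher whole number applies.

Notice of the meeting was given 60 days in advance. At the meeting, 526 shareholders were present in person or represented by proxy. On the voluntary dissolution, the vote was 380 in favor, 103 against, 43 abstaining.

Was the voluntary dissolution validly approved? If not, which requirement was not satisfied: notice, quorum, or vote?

Notice: 60 days given; 60 required. Satisfied.
Quorum: 33% of 1,349 = 445.17, rounded up to 446; 526 present. Satisfied.
Vote: requires a majority of the votes cast (526 − 43 abstaining = 483); a majority of 483 is 242, so 242 needed; 380 in favor. Satisfied.

Valid — all requirements satisfied.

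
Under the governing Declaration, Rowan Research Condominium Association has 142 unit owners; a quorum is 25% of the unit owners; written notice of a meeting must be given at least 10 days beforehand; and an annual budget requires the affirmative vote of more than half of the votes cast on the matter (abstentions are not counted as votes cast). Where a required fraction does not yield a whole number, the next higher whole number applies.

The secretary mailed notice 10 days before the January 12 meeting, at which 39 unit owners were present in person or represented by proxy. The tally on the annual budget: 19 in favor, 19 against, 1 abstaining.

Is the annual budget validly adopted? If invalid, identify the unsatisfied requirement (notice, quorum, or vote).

Notice: 10 days given; 10 required. Satisfied.
Quorum: 25% of 142 = 35.50, rounded up to 36; 39 present. Satisfied.
Vote: requires a majority of the votes cast (39 − 1 abstaining = 38); a majority of 38 is 20, so 20 needed; 19 in favor. Not satisfied.

Invalid — vote requirement not satisfied.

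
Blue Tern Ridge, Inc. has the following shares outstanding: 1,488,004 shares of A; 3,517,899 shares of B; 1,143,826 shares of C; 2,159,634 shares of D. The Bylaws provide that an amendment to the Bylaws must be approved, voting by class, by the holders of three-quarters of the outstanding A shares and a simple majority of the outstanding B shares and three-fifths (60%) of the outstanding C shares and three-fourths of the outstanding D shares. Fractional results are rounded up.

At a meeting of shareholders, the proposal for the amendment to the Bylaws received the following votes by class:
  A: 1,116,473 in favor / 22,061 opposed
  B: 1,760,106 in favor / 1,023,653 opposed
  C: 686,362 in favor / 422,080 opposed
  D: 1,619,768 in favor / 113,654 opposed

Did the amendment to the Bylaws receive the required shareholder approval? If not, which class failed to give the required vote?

A: 3/4 of 1488004 = 1116003; 1,116,003 required, 1,116,473 in favor — approved.
B: a majority of 3517899 is 1758950; 1,758,950 required, 1,760,106 in favor — approved.
C: 3/5 of 1143826 = 686295.60, rounded up to 686296; 686,296 required, 686,362 in favor — approved.
D: 3/4 of 2159634 = 1619725.50, rounded up to 1619726; 1,619,726 required, 1,619,768 in favor — approved.

Approved — every class gave the required vote.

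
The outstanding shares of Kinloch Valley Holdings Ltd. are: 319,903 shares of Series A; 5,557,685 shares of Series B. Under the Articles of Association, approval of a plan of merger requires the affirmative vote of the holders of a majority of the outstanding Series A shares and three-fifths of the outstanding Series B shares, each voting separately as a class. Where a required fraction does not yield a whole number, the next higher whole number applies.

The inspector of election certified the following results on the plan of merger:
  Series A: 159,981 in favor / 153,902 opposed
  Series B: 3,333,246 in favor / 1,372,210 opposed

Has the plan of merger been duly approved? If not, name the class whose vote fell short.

Series A: a majority of 319903 is 159952; 159,952 required, 159,981 in favor — approved.
Series B: 3/5 of 5557685 = 3334611; 3,334,611 required, 3,333,246 in favor — not approved.

Not approved — the Series B shares did not give the required vote.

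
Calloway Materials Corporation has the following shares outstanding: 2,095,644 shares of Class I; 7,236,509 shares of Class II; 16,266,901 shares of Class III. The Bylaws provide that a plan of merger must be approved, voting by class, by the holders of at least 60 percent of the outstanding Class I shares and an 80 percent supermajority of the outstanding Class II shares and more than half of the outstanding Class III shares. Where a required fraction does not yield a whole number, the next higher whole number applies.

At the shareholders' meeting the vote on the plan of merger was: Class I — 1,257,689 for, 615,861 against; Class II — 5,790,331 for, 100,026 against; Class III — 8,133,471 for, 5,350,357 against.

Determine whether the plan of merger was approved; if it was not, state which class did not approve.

Class I: 3/5 of 2095644 = 1257386.40, rounded up to 1257387; 1,257,387 required, 1,257,689 in favor — approved.
Class II: 4/5 of 7236509 = 5789207.20, rounded up to 5789208; 5,789,208 required, 5,790,331 in favor — approved.
Class III: a majority of 16266901 is 8133451; 8,133,451 required, 8,133,471 in favor — approved.

Approved — every class gave the required vote.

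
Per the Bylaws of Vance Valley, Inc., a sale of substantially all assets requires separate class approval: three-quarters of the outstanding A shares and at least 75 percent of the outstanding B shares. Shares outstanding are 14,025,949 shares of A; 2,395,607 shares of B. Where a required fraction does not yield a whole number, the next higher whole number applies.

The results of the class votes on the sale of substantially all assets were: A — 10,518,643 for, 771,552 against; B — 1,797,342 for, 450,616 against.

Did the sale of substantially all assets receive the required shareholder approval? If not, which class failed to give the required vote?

Not approved — the A shares did not give the required vote.

A: 3/4 of 14025949 = 10519461.75, rounded up to 10519462; 10,519,462 required, 10,518,643 in favor — not approved.
B: 3/4 of 2395607 = 1796705.25, rounded up to 1796706; 1,796,706 required, 1,797,342 in favor — approved.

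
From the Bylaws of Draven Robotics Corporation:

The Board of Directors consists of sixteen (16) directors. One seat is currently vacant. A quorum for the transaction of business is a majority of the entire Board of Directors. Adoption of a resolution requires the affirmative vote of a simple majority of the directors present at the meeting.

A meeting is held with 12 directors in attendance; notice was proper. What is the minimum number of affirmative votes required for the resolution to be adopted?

The resolution requires a majority of the directors present (12).
A majority of 12 is 7.

7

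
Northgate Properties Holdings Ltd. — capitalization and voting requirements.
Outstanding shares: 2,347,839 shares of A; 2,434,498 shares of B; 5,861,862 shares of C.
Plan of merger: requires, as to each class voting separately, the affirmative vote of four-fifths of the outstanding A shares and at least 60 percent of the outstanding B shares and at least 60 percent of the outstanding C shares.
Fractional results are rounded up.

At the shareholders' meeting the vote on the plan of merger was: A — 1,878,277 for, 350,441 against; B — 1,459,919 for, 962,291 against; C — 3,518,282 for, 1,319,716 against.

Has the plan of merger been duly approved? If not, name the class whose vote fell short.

Not approved — the B shares did not give the required vote.

A: 4/5 of 2347839 = 1878271.20, rounded up to 1878272; 1,878,272 required, 1,878,277 in favor — approved.
B: 3/5 of 2434498 = 1460698.80, rounded up to 1460699; 1,460,699 required, 1,459,919 in favor — not approved.
C: 3/5 of 5861862 = 3517117.20, rounded up to 3517118; 3,517,118 required, 3,518,282 in favor — approved.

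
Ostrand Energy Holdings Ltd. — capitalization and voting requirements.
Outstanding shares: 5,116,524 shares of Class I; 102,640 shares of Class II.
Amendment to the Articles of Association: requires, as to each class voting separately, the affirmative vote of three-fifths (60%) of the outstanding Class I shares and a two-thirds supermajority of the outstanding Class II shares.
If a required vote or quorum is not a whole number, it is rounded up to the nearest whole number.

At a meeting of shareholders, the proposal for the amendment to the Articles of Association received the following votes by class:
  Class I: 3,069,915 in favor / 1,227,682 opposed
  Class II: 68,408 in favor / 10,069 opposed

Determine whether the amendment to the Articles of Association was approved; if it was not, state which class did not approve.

Class I: 3/5 of 5116524 = 3069914.40, rounded up to 3069915; 3,069,915 required, 3,069,915 in favor — approved.
Class II: 2/3 of 102640 = 68426.67, rounded up to 68427; 68,427 required, 68,408 in favor — not approved.

Not approved — the Class II shares did not give the required vote.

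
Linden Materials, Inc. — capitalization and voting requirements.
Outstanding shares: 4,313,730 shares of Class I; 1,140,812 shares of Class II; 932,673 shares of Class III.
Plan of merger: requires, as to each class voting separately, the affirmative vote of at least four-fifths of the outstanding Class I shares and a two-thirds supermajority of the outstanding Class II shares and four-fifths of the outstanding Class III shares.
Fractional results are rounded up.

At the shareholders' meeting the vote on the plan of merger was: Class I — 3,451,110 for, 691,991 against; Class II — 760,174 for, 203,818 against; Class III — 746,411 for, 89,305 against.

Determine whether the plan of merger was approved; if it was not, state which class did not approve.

Class I: 4/5 of 4313730 = 3450984; 3,450,984 required, 3,451,110 in favor — approved.
Class II: 2/3 of 1140812 = 760541.33, rounded up to 760542; 760,542 required, 760,174 in favor — not approved.
Class III: 4/5 of 932673 = 746138.40, rounded up to 746139; 746,139 required, 746,411 in favor — approved.

Not approved — the Class II shares did not give the required vote.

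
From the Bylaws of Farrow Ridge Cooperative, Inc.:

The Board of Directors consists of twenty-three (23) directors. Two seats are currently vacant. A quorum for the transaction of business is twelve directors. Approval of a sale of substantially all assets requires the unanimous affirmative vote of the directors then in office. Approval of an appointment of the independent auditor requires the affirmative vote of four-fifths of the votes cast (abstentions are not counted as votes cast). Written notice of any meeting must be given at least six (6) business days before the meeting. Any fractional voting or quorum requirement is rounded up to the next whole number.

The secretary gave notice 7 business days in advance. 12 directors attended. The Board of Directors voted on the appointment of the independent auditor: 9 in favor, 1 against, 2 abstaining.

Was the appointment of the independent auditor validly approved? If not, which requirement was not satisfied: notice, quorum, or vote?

Valid — all requirements satisfied.

Notice: 7 business days given; 6 required (7 ≥ 6). Satisfied.
Quorum: 12 present; quorum is 12. Satisfied.
Vote: the appointment of the independent auditor requires four-fifths of the votes cast (12 present − 2 abstaining = 10). 4/5 of 10 = 8, so 8 affirmative votes are needed; 9 voted in favor. Satisfied.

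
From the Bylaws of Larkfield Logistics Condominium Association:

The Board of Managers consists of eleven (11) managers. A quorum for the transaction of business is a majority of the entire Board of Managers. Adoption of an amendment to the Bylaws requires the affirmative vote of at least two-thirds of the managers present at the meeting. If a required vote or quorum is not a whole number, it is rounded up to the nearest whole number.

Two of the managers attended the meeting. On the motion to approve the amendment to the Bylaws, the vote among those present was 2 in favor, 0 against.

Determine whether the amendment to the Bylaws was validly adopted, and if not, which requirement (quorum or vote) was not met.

Quorum: 2 present; quorum is 6. Not satisfied.
Vote: the amendment to the Bylaws requires two-thirds of the managers present (2). 2/3 of 2 = 1.33, rounded up to 2, so 2 affirmative votes are needed; 2 voted in favor. Satisfied. (Moot — without a quorum no business can be validly transacted.)

Invalid — quorum requirement not satisfied.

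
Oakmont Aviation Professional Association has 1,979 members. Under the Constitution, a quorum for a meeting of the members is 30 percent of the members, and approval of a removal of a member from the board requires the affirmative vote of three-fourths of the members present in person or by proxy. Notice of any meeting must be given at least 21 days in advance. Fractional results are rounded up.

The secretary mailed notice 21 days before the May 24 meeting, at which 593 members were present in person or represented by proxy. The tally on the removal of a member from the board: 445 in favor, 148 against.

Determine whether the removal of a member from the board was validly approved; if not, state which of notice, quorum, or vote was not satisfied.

Invalid — quorum requirement not satisfied.

Notice: 21 days given; 21 required. Satisfied.
Quorum: 30% of 1,979 = 593.70, rounded up to 594; 593 present. Not satisfied.
Vote: requires three-fourths of those present (593); 3/4 of 593 = 444.75, rounded up to 445, so 445 needed; 445 in favor. Satisfied.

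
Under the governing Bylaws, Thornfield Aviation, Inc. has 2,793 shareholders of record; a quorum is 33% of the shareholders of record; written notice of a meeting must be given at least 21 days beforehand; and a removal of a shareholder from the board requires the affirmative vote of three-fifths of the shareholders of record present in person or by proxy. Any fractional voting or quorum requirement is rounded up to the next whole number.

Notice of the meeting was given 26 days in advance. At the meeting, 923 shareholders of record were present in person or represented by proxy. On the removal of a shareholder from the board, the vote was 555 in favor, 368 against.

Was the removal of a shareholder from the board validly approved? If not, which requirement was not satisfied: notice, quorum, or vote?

Notice: 26 days given; 21 required. Satisfied.
Quorum: 33% of 2,793 = 921.69, rounded up to 922; 923 present. Satisfied.
Vote: requires three-fifths of those present (923); 3/5 of 923 = 553.80, rounded up to 554, so 554 needed; 555 in favor. Satisfied.

Valid — all requirements satisfied.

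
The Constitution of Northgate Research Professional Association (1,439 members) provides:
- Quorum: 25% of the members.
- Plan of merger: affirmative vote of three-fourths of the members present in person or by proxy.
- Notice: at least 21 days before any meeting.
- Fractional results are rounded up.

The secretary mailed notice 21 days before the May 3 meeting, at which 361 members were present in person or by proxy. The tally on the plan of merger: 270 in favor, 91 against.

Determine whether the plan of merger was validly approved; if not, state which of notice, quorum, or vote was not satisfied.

Notice: 21 days given; 21 required. Satisfied.
Quorum: 25% of 1,439 = 359.75, rounded up to 360; 361 present. Satisfied.
Vote: requires three-fourths of those present (361); 3/4 of 361 = 270.75, rounded up to 271, so 271 needed; 270 in favor. Not satisfied.

Invalid — vote requirement not satisfied.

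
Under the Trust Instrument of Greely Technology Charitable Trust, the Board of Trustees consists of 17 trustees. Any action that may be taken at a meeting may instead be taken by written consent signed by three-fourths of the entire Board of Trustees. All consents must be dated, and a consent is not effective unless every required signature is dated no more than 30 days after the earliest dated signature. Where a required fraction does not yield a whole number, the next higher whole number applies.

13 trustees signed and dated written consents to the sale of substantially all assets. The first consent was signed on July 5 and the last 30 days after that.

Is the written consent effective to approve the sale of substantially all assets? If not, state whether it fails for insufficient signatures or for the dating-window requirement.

Signatures required: three-fourths of 17 — 3/4 of 17 = 12.75, rounded up to 13, so 13 needed; 13 signed. Sufficient.
Dating window: the latest signature is 30 days after the earliest; the limit is 30 days. Within the window.

Effective — both the signature and dating-window requirements are satisfied.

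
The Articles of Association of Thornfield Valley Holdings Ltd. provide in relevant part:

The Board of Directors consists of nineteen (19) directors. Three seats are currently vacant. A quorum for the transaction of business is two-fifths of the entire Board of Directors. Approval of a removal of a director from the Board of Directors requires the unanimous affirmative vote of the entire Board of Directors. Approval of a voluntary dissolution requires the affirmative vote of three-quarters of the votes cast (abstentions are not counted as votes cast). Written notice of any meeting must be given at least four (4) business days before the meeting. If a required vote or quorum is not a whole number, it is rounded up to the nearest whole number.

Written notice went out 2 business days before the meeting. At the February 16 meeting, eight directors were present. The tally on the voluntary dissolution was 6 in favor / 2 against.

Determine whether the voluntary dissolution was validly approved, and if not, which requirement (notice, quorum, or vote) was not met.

Invalid — notice requirement not satisfied.

Notice: 2 business days given; 4 required (2 < 4). Not satisfied.
Quorum: 8 present; quorum is 8. Satisfied.
Vote: the voluntary dissolution requires three-fourths of the votes cast (8). 3/4 of 8 = 6, so 6 affirmative votes are needed; 6 voted in favor. Satisfied.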